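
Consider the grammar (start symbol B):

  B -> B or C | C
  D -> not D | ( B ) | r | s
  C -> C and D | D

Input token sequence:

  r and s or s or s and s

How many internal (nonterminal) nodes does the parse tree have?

[B [B [B [C [C [D r]] and [D s]]] or [C [D s]]] or [C [C [D s]] and [D s]]]

13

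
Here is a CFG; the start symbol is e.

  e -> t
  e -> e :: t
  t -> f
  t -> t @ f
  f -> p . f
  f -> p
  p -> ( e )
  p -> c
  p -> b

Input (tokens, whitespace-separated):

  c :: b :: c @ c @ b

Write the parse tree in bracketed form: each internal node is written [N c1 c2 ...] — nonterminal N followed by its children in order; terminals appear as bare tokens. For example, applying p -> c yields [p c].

[e [e [e [t [f [p c]]]] :: [t [f [p b]]]] :: [t [t [t [f [p c]]] @ [f [p c]]] @ [f [p b]]]]

e
e :: t
e :: t :: t
t :: t :: t
f :: t :: t
p :: t :: t
c :: t :: t
c :: f :: t
c :: p :: t
c :: b :: t
c :: b :: t @ f
c :: b :: t @ f @ f
c :: b :: f @ f @ f
c :: b :: p @ f @ f
c :: b :: c @ f @ f
c :: b :: c @ p @ f
c :: b :: c @ c @ f
c :: b :: c @ c @ p
c :: b :: c @ c @ b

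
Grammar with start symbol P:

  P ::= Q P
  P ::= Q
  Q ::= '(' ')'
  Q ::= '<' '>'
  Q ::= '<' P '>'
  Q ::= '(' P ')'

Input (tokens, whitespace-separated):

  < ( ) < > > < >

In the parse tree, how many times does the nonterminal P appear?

4

[P [Q < [P [Q ( )] [P [Q < >]]] >] [P [Q < >]]]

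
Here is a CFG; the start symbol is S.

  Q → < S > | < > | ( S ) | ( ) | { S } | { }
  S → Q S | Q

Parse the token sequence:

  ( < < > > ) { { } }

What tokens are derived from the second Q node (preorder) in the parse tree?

< < > >

[S [Q ( [S [Q < [S [Q < >]] >]] )] [S [Q { [S [Q { }]] }]]]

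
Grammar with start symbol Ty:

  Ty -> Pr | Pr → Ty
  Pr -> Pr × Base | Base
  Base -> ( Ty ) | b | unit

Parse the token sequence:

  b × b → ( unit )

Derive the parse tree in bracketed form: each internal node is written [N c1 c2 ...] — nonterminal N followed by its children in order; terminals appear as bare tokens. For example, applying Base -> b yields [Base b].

[Ty [Pr [Pr [Base b]] × [Base b]] → [Ty [Pr [Base ( [Ty [Pr [Base unit]]] )]]]]

Ty
Pr → Ty
Pr × Base → Ty
Base × Base → Ty
b × Base → Ty
b × b → Ty
b × b → Pr
b × b → Base
b × b → ( Ty )
b × b → ( Pr )
b × b → ( Base )
b × b → ( unit )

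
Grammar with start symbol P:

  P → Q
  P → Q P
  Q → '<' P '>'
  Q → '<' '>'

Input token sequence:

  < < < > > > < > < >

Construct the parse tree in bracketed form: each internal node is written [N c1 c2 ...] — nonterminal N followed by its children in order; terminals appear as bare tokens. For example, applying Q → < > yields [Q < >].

P
Q P
< P > P
< Q > P
< < P > > P
< < Q > > P
< < < > > > P
< < < > > > Q P
< < < > > > < > P
< < < > > > < > Q
< < < > > > < > < >

[P [Q < [P [Q < [P [Q < >]] >]] >] [P [Q < >] [P [Q < >]]]]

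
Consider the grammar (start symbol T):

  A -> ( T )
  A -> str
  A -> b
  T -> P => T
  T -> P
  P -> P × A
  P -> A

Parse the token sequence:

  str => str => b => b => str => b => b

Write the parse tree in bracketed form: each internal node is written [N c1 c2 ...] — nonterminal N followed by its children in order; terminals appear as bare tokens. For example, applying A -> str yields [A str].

[T [P [A str]] => [T [P [A str]] => [T [P [A b]] => [T [P [A b]] => [T [P [A str]] => [T [P [A b]] => [T [P [A b]]]]]]]]]

T
P => T
A => T
str => T
str => P => T
str => A => T
str => str => T
str => str => P => T
str => str => A => T
str => str => b => T
str => str => b => P => T
str => str => b => A => T
str => str => b => b => T
str => str => b => b => P => T
str => str => b => b => A => T
str => str => b => b => str => T
str => str => b => b => str => P => T
str => str => b => b => str => A => T
str => str => b => b => str => b => T
str => str => b => b => str => b => P
str => str => b => b => str => b => A
str => str => b => b => str => b => b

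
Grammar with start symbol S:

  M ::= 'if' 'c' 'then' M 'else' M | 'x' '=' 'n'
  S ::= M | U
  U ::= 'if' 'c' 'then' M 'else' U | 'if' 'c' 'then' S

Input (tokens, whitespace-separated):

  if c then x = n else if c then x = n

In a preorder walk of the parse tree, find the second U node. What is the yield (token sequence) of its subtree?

[S [U if c then [M x = n] else [U if c then [S [M x = n]]]]]

if c then x = n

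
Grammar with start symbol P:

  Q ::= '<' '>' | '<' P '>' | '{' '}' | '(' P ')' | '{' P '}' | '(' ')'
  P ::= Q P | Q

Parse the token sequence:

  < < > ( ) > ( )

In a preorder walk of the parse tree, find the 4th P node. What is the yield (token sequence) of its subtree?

( )

[P [Q < [P [Q < >] [P [Q ( )]]] >] [P [Q ( )]]]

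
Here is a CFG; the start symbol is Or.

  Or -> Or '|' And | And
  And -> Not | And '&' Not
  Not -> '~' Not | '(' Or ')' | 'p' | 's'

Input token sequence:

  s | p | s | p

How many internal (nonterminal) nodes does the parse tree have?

[Or [Or [Or [Or [And [Not s]]] | [And [Not p]]] | [And [Not s]]] | [And [Not p]]]

12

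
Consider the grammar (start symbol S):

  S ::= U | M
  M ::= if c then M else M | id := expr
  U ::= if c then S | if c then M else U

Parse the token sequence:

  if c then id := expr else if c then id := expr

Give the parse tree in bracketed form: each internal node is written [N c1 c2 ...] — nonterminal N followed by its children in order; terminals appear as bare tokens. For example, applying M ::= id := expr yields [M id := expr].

[S [U if c then [M id := expr] else [U if c then [S [M id := expr]]]]]

S
U
if c then M else U
if c then id := expr else U
if c then id := expr else if c then S
if c then id := expr else if c then M
if c then id := expr else if c then id := expr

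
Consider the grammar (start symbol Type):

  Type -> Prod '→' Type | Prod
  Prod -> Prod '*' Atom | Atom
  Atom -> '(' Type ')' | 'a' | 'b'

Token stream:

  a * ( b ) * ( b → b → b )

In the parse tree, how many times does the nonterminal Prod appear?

[Type [Prod [Prod [Prod [Atom a]] * [Atom ( [Type [Prod [Atom b]]] )]] * [Atom ( [Type [Prod [Atom b]] → [Type [Prod [Atom b]] → [Type [Prod [Atom b]]]]] )]]]

7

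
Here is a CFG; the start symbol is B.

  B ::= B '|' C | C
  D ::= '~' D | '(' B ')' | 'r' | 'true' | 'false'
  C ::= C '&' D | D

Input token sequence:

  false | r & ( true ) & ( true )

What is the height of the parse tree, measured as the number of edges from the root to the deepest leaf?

7

[B [B [C [D false]]] | [C [C [C [D r]] & [D ( [B [C [D true]]] )]] & [D ( [B [C [D true]]] )]]]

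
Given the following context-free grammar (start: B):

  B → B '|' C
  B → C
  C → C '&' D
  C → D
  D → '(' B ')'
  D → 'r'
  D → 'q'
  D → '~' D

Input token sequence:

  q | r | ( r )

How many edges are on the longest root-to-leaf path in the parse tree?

6

[B [B [B [C [D q]]] | [C [D r]]] | [C [D ( [B [C [D r]]] )]]]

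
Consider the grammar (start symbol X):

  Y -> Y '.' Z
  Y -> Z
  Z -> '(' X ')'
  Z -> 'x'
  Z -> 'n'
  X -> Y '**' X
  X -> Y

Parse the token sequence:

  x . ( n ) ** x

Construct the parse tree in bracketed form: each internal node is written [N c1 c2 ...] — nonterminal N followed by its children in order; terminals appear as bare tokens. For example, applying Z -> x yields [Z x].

[X [Y [Y [Z x]] . [Z ( [X [Y [Z n]]] )]] ** [X [Y [Z x]]]]

X
Y ** X
Y . Z ** X
Z . Z ** X
x . Z ** X
x . ( X ) ** X
x . ( Y ) ** X
x . ( Z ) ** X
x . ( n ) ** X
x . ( n ) ** Y
x . ( n ) ** Z
x . ( n ) ** x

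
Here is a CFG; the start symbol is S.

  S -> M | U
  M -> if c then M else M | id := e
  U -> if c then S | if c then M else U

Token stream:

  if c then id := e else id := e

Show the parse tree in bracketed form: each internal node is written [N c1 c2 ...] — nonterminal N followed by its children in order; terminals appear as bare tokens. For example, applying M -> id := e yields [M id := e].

[S [M if c then [M id := e] else [M id := e]]]

S
M
if c then M else M
if c then id := e else M
if c then id := e else id := e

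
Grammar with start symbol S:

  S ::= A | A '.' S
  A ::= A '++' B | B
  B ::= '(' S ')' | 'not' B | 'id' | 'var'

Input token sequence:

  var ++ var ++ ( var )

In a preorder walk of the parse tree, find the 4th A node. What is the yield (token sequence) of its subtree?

[S [A [A [A [B var]] ++ [B var]] ++ [B ( [S [A [B var]]] )]]]

var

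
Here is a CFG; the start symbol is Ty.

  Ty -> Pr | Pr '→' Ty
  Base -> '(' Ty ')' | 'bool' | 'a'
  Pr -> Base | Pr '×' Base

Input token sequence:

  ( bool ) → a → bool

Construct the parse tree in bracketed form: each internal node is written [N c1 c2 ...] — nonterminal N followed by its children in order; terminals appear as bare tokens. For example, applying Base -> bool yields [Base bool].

Ty
Pr → Ty
Base → Ty
( Ty ) → Ty
( Pr ) → Ty
( Base ) → Ty
( bool ) → Ty
( bool ) → Pr → Ty
( bool ) → Base → Ty
( bool ) → a → Ty
( bool ) → a → Pr
( bool ) → a → Base
( bool ) → a → bool

[Ty [Pr [Base ( [Ty [Pr [Base bool]]] )]] → [Ty [Pr [Base a]] → [Ty [Pr [Base bool]]]]]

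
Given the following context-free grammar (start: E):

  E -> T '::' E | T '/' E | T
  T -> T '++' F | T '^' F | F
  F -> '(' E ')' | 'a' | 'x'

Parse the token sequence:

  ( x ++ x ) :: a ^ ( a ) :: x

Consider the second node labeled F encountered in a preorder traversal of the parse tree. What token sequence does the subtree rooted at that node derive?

x

[E [T [F ( [E [T [T [F x]] ++ [F x]]] )]] :: [E [T [T [F a]] ^ [F ( [E [T [F a]]] )]] :: [E [T [F x]]]]]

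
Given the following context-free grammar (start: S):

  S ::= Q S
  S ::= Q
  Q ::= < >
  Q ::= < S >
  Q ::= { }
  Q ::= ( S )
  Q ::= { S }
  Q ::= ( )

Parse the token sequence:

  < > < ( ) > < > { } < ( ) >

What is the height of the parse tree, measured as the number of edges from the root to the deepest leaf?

8

[S [Q < >] [S [Q < [S [Q ( )]] >] [S [Q < >] [S [Q { }] [S [Q < [S [Q ( )]] >]]]]]]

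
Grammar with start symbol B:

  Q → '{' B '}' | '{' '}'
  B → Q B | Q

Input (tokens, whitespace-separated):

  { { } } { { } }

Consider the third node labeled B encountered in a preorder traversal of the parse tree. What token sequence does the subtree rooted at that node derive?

{ { } }

[B [Q { [B [Q { }]] }] [B [Q { [B [Q { }]] }]]]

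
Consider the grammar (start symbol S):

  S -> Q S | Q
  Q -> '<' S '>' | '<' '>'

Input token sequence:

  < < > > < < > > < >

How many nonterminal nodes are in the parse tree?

10

[S [Q < [S [Q < >]] >] [S [Q < [S [Q < >]] >] [S [Q < >]]]]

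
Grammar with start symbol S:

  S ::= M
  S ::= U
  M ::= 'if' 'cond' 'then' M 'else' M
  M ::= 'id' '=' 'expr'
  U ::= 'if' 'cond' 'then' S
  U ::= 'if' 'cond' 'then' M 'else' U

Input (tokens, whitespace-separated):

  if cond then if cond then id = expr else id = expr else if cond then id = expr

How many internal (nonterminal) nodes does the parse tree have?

[S [U if cond then [M if cond then [M id = expr] else [M id = expr]] else [U if cond then [S [M id = expr]]]]]

8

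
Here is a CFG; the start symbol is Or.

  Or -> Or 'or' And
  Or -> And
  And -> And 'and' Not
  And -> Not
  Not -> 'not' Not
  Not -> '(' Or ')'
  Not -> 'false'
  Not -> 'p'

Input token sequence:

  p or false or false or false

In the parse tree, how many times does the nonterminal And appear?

4

[Or [Or [Or [Or [And [Not p]]] or [And [Not false]]] or [And [Not false]]] or [And [Not false]]]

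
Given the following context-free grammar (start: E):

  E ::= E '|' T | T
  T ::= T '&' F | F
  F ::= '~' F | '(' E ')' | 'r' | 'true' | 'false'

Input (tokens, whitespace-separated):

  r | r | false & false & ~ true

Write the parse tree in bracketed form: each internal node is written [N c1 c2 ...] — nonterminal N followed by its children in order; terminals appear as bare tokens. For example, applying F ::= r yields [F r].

E
E | T
E | T | T
T | T | T
F | T | T
r | T | T
r | F | T
r | r | T
r | r | T & F
r | r | T & F & F
r | r | F & F & F
r | r | false & F & F
r | r | false & false & F
r | r | false & false & ~ F
r | r | false & false & ~ true

[E [E [E [T [F r]]] | [T [F r]]] | [T [T [T [F false]] & [F false]] & [F ~ [F true]]]]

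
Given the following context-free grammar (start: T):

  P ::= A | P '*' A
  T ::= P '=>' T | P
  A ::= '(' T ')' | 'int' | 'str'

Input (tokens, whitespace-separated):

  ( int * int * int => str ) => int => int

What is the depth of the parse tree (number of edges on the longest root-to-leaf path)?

8

[T [P [A ( [T [P [P [P [A int]] * [A int]] * [A int]] => [T [P [A str]]]] )]] => [T [P [A int]] => [T [P [A int]]]]]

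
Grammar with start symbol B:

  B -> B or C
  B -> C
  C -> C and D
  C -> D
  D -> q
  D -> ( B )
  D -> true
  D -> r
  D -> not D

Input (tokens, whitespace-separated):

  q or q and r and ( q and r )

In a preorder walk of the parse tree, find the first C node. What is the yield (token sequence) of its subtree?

[B [B [C [D q]]] or [C [C [C [D q]] and [D r]] and [D ( [B [C [C [D q]] and [D r]]] )]]]

q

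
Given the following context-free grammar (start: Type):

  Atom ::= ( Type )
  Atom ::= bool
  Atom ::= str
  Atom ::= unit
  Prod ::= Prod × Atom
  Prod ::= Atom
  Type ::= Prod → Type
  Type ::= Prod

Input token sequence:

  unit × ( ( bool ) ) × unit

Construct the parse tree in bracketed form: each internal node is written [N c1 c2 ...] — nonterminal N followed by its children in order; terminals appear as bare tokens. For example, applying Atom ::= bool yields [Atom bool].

[Type [Prod [Prod [Prod [Atom unit]] × [Atom ( [Type [Prod [Atom ( [Type [Prod [Atom bool]]] )]]] )]] × [Atom unit]]]

Type
Prod
Prod × Atom
Prod × Atom × Atom
Atom × Atom × Atom
unit × Atom × Atom
unit × ( Type ) × Atom
unit × ( Prod ) × Atom
unit × ( Atom ) × Atom
unit × ( ( Type ) ) × Atom
unit × ( ( Prod ) ) × Atom
unit × ( ( Atom ) ) × Atom
unit × ( ( bool ) ) × Atom
unit × ( ( bool ) ) × unit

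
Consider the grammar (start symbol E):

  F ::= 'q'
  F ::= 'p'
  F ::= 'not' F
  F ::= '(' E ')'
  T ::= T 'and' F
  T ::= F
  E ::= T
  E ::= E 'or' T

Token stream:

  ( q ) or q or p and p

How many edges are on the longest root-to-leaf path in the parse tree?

8

[E [E [E [T [F ( [E [T [F q]]] )]]] or [T [F q]]] or [T [T [F p]] and [F p]]]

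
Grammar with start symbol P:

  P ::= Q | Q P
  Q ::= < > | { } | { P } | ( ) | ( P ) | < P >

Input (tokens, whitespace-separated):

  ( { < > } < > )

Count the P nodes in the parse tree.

4

[P [Q ( [P [Q { [P [Q < >]] }] [P [Q < >]]] )]]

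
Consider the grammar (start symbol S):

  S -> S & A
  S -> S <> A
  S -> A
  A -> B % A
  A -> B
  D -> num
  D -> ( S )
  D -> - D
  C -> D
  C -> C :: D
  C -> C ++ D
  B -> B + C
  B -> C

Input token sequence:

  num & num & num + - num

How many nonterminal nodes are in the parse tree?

[S [S [S [A [B [C [D num]]]]] & [A [B [C [D num]]]]] & [A [B [B [C [D num]]] + [C [D - [D num]]]]]]

19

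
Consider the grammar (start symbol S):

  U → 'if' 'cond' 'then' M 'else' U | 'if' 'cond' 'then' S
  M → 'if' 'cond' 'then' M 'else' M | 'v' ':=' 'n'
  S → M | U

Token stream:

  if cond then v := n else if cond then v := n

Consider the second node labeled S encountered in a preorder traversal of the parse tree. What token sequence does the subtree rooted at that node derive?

v := n

[S [U if cond then [M v := n] else [U if cond then [S [M v := n]]]]]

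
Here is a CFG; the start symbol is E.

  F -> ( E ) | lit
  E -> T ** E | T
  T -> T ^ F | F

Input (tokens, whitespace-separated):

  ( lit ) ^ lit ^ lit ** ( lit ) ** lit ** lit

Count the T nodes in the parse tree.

[E [T [T [T [F ( [E [T [F lit]]] )]] ^ [F lit]] ^ [F lit]] ** [E [T [F ( [E [T [F lit]]] )]] ** [E [T [F lit]] ** [E [T [F lit]]]]]]

8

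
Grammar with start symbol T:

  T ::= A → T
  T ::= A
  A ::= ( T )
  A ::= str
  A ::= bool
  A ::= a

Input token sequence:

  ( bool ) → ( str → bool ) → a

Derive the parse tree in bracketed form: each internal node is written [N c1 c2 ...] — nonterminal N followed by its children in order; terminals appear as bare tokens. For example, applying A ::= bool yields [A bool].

[T [A ( [T [A bool]] )] → [T [A ( [T [A str] → [T [A bool]]] )] → [T [A a]]]]

T
A → T
( T ) → T
( A ) → T
( bool ) → T
( bool ) → A → T
( bool ) → ( T ) → T
( bool ) → ( A → T ) → T
( bool ) → ( str → T ) → T
( bool ) → ( str → A ) → T
( bool ) → ( str → bool ) → T
( bool ) → ( str → bool ) → A
( bool ) → ( str → bool ) → a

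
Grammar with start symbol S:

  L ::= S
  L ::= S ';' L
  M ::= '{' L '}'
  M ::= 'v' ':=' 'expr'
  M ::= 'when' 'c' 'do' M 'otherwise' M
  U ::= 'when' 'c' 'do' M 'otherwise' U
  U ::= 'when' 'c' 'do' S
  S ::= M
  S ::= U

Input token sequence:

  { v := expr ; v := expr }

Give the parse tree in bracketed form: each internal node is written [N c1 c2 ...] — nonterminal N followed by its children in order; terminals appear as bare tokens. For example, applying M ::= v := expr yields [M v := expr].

[S [M { [L [S [M v := expr]] ; [L [S [M v := expr]]]] }]]

S
M
{ L }
{ S ; L }
{ M ; L }
{ v := expr ; L }
{ v := expr ; S }
{ v := expr ; M }
{ v := expr ; v := expr }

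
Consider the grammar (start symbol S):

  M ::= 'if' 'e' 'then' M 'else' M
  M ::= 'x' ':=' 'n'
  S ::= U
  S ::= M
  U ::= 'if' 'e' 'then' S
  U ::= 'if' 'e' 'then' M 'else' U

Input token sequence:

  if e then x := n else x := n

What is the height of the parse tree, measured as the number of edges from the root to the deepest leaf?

3

[S [M if e then [M x := n] else [M x := n]]]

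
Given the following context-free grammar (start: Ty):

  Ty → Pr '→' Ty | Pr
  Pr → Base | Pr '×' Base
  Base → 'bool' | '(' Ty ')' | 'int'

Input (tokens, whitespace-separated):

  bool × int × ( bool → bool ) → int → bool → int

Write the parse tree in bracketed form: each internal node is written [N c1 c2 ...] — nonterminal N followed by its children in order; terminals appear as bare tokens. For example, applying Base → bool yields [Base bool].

[Ty [Pr [Pr [Pr [Base bool]] × [Base int]] × [Base ( [Ty [Pr [Base bool]] → [Ty [Pr [Base bool]]]] )]] → [Ty [Pr [Base int]] → [Ty [Pr [Base bool]] → [Ty [Pr [Base int]]]]]]

Ty
Pr → Ty
Pr × Base → Ty
Pr × Base × Base → Ty
Base × Base × Base → Ty
bool × Base × Base → Ty
bool × int × Base → Ty
bool × int × ( Ty ) → Ty
bool × int × ( Pr → Ty ) → Ty
bool × int × ( Base → Ty ) → Ty
bool × int × ( bool → Ty ) → Ty
bool × int × ( bool → Pr ) → Ty
bool × int × ( bool → Base ) → Ty
bool × int × ( bool → bool ) → Ty
bool × int × ( bool → bool ) → Pr → Ty
bool × int × ( bool → bool ) → Base → Ty
bool × int × ( bool → bool ) → int → Ty
bool × int × ( bool → bool ) → int → Pr → Ty
bool × int × ( bool → bool ) → int → Base → Ty
bool × int × ( bool → bool ) → int → bool → Ty
bool × int × ( bool → bool ) → int → bool → Pr
bool × int × ( bool → bool ) → int → bool → Base
bool × int × ( bool → bool ) → int → bool → int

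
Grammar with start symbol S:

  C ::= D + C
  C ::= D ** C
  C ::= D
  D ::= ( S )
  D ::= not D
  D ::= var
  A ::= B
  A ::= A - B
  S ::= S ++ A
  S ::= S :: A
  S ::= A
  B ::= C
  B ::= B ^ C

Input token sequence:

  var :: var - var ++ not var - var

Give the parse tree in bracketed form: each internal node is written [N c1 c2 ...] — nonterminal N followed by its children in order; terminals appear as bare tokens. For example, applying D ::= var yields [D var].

[S [S [S [A [B [C [D var]]]]] :: [A [A [B [C [D var]]]] - [B [C [D var]]]]] ++ [A [A [B [C [D not [D var]]]]] - [B [C [D var]]]]]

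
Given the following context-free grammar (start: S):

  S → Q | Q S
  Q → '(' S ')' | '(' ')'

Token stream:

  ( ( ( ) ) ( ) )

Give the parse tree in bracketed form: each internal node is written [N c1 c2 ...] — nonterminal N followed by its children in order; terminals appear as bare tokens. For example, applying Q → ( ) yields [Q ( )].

S
Q
( S )
( Q S )
( ( S ) S )
( ( Q ) S )
( ( ( ) ) S )
( ( ( ) ) Q )
( ( ( ) ) ( ) )

[S [Q ( [S [Q ( [S [Q ( )]] )] [S [Q ( )]]] )]]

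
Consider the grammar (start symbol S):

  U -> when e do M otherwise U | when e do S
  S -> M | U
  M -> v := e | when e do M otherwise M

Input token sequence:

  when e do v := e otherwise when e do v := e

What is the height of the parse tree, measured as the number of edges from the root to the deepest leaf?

[S [U when e do [M v := e] otherwise [U when e do [S [M v := e]]]]]

5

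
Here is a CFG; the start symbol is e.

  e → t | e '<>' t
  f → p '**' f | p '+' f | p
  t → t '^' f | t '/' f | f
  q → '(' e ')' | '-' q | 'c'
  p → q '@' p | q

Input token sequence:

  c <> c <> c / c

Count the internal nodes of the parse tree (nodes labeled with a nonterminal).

19

[e [e [e [t [f [p [q c]]]]] <> [t [f [p [q c]]]]] <> [t [t [f [p [q c]]]] / [f [p [q c]]]]]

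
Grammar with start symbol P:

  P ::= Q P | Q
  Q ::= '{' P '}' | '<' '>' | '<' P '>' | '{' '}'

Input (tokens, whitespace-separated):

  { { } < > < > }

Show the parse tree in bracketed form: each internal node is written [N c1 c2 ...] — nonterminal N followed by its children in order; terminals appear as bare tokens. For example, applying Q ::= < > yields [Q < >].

[P [Q { [P [Q { }] [P [Q < >] [P [Q < >]]]] }]]

P
Q
{ P }
{ Q P }
{ { } P }
{ { } Q P }
{ { } < > P }
{ { } < > Q }
{ { } < > < > }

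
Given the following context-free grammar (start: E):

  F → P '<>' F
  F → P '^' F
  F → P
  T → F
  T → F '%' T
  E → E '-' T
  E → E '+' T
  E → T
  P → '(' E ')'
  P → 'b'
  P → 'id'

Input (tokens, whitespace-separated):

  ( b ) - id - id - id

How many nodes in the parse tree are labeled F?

5

[E [E [E [E [T [F [P ( [E [T [F [P b]]]] )]]]] - [T [F [P id]]]] - [T [F [P id]]]] - [T [F [P id]]]]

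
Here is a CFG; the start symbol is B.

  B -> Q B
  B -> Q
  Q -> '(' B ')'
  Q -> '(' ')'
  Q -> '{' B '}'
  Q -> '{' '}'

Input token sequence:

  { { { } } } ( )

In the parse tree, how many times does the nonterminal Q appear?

4

[B [Q { [B [Q { [B [Q { }]] }]] }] [B [Q ( )]]]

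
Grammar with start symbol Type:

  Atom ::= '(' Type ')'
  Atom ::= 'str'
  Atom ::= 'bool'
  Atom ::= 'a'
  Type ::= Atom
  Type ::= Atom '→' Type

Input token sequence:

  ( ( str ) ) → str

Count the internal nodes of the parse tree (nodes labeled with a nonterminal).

[Type [Atom ( [Type [Atom ( [Type [Atom str]] )]] )] → [Type [Atom str]]]

8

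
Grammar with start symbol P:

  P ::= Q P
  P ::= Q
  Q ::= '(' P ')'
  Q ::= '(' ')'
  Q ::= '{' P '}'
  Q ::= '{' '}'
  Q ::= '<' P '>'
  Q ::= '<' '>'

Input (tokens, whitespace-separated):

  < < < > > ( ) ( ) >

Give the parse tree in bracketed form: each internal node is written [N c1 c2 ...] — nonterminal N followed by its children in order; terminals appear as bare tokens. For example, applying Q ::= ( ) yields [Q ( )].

[P [Q < [P [Q < [P [Q < >]] >] [P [Q ( )] [P [Q ( )]]]] >]]

P
Q
< P >
< Q P >
< < P > P >
< < Q > P >
< < < > > P >
< < < > > Q P >
< < < > > ( ) P >
< < < > > ( ) Q >
< < < > > ( ) ( ) >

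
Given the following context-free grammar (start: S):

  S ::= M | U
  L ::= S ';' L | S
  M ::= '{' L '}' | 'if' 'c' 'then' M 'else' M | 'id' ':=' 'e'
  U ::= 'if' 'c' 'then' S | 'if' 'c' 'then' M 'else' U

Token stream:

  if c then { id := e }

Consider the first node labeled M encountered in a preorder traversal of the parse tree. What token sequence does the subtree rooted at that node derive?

{ id := e }

[S [U if c then [S [M { [L [S [M id := e]]] }]]]]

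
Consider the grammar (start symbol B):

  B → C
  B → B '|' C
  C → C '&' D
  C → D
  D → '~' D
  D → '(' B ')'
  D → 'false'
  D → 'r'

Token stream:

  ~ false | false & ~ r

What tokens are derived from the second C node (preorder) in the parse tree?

false & ~ r

[B [B [C [D ~ [D false]]]] | [C [C [D false]] & [D ~ [D r]]]]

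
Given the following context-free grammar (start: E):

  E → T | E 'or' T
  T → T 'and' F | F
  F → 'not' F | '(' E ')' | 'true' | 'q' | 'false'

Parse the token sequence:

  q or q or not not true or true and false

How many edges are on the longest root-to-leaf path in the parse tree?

6

[E [E [E [E [T [F q]]] or [T [F q]]] or [T [F not [F not [F true]]]]] or [T [T [F true]] and [F false]]]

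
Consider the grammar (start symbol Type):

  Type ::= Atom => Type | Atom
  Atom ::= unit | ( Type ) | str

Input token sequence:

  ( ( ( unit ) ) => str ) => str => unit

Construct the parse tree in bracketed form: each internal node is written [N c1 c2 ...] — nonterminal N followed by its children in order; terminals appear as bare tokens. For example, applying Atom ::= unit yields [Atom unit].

Type
Atom => Type
( Type ) => Type
( Atom => Type ) => Type
( ( Type ) => Type ) => Type
( ( Atom ) => Type ) => Type
( ( ( Type ) ) => Type ) => Type
( ( ( Atom ) ) => Type ) => Type
( ( ( unit ) ) => Type ) => Type
( ( ( unit ) ) => Atom ) => Type
( ( ( unit ) ) => str ) => Type
( ( ( unit ) ) => str ) => Atom => Type
( ( ( unit ) ) => str ) => str => Type
( ( ( unit ) ) => str ) => str => Atom
( ( ( unit ) ) => str ) => str => unit

[Type [Atom ( [Type [Atom ( [Type [Atom ( [Type [Atom unit]] )]] )] => [Type [Atom str]]] )] => [Type [Atom str] => [Type [Atom unit]]]]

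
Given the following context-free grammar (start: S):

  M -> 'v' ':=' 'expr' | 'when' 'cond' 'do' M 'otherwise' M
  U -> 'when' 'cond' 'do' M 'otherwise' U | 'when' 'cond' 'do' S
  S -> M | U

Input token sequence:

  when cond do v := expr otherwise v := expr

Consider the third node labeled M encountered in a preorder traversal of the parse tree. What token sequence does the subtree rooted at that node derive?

[S [M when cond do [M v := expr] otherwise [M v := expr]]]

v := expr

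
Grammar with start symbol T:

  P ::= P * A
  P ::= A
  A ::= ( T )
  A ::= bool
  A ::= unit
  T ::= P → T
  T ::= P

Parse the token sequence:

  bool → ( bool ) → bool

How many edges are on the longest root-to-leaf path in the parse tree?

7

[T [P [A bool]] → [T [P [A ( [T [P [A bool]]] )]] → [T [P [A bool]]]]]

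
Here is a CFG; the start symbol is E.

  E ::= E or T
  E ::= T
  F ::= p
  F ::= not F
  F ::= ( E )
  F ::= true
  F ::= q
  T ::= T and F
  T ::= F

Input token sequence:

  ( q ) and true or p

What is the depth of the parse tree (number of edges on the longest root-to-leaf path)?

[E [E [T [T [F ( [E [T [F q]]] )]] and [F true]]] or [T [F p]]]

8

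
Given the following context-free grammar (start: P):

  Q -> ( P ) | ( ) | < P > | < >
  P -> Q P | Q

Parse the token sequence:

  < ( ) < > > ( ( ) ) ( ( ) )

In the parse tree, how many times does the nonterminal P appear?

[P [Q < [P [Q ( )] [P [Q < >]]] >] [P [Q ( [P [Q ( )]] )] [P [Q ( [P [Q ( )]] )]]]]

7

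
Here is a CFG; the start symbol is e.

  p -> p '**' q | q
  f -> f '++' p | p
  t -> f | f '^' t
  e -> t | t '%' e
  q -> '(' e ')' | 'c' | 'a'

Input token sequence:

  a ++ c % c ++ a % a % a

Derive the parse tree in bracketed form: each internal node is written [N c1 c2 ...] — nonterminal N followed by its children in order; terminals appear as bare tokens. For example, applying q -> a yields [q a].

[e [t [f [f [p [q a]]] ++ [p [q c]]]] % [e [t [f [f [p [q c]]] ++ [p [q a]]]] % [e [t [f [p [q a]]]] % [e [t [f [p [q a]]]]]]]]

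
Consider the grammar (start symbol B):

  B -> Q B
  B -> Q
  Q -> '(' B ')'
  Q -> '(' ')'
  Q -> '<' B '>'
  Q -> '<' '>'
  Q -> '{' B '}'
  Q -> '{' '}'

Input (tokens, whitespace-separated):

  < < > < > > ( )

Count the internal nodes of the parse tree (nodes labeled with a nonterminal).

8

[B [Q < [B [Q < >] [B [Q < >]]] >] [B [Q ( )]]]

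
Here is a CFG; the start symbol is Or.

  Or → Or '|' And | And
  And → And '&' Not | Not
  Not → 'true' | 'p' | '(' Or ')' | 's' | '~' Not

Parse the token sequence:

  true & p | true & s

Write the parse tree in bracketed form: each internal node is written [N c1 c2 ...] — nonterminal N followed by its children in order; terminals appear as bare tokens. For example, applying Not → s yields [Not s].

Or
Or | And
And | And
And & Not | And
Not & Not | And
true & Not | And
true & p | And
true & p | And & Not
true & p | Not & Not
true & p | true & Not
true & p | true & s

[Or [Or [And [And [Not true]] & [Not p]]] | [And [And [Not true]] & [Not s]]]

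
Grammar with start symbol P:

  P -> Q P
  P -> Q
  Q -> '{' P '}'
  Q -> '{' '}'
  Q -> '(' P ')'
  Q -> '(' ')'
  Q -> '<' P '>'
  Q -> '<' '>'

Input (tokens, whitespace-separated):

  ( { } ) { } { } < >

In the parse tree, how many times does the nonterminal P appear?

5

[P [Q ( [P [Q { }]] )] [P [Q { }] [P [Q { }] [P [Q < >]]]]]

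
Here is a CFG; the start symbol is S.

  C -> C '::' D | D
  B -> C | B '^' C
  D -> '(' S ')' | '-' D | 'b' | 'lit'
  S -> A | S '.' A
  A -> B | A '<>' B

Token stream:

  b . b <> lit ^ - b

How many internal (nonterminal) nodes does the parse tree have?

18

[S [S [A [B [C [D b]]]]] . [A [A [B [C [D b]]]] <> [B [B [C [D lit]]] ^ [C [D - [D b]]]]]]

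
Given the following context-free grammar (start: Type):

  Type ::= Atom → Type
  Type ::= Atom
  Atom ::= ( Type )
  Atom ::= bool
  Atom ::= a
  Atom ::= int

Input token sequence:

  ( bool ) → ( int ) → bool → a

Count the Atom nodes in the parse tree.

6

[Type [Atom ( [Type [Atom bool]] )] → [Type [Atom ( [Type [Atom int]] )] → [Type [Atom bool] → [Type [Atom a]]]]]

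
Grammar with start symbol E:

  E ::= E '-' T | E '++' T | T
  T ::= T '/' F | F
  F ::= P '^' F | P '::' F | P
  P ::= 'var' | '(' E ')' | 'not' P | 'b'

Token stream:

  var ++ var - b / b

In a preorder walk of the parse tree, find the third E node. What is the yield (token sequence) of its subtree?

var

[E [E [E [T [F [P var]]]] ++ [T [F [P var]]]] - [T [T [F [P b]]] / [F [P b]]]]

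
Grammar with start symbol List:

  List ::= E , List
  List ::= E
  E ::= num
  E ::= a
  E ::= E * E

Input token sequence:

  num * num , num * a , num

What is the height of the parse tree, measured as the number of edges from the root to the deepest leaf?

4

[List [E [E num] * [E num]] , [List [E [E num] * [E a]] , [List [E num]]]]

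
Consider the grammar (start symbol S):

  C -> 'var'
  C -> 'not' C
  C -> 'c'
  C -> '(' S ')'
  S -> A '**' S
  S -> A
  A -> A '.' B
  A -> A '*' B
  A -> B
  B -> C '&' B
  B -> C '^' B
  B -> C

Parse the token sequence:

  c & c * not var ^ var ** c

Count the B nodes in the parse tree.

[S [A [A [B [C c] & [B [C c]]]] * [B [C not [C var]] ^ [B [C var]]]] ** [S [A [B [C c]]]]]

5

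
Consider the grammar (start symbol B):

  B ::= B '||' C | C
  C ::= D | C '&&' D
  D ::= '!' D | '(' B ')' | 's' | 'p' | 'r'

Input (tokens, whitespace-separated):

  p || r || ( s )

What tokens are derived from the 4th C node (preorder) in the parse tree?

s

[B [B [B [C [D p]]] || [C [D r]]] || [C [D ( [B [C [D s]]] )]]]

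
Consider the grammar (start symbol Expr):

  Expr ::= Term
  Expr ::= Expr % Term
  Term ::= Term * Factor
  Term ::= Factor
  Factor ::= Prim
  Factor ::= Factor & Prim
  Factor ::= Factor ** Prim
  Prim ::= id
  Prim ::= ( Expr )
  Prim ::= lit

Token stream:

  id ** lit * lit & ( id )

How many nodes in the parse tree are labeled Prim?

[Expr [Term [Term [Factor [Factor [Prim id]] ** [Prim lit]]] * [Factor [Factor [Prim lit]] & [Prim ( [Expr [Term [Factor [Prim id]]]] )]]]]

5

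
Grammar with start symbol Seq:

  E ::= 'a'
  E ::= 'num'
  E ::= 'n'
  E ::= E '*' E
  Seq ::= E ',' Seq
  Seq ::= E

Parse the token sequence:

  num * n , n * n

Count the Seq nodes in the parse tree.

[Seq [E [E num] * [E n]] , [Seq [E [E n] * [E n]]]]

2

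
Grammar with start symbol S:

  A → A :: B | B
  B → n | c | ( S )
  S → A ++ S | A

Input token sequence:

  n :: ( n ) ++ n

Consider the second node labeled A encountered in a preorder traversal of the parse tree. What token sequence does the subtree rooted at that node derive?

[S [A [A [B n]] :: [B ( [S [A [B n]]] )]] ++ [S [A [B n]]]]

n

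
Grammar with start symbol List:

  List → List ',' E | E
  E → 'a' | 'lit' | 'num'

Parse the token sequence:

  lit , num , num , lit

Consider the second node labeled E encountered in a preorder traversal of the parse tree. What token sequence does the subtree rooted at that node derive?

[List [List [List [List [E lit]] , [E num]] , [E num]] , [E lit]]

num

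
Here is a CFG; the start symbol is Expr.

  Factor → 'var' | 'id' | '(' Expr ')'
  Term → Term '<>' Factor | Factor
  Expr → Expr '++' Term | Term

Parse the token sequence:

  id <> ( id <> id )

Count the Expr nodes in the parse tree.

2

[Expr [Term [Term [Factor id]] <> [Factor ( [Expr [Term [Term [Factor id]] <> [Factor id]]] )]]]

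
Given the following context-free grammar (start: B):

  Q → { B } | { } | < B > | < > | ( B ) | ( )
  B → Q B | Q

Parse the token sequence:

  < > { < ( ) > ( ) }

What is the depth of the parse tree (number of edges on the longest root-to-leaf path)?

7

[B [Q < >] [B [Q { [B [Q < [B [Q ( )]] >] [B [Q ( )]]] }]]]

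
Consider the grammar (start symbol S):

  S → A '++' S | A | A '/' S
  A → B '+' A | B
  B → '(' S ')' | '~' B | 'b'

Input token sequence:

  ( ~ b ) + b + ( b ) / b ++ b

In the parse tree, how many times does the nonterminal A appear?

7

[S [A [B ( [S [A [B ~ [B b]]]] )] + [A [B b] + [A [B ( [S [A [B b]]] )]]]] / [S [A [B b]] ++ [S [A [B b]]]]]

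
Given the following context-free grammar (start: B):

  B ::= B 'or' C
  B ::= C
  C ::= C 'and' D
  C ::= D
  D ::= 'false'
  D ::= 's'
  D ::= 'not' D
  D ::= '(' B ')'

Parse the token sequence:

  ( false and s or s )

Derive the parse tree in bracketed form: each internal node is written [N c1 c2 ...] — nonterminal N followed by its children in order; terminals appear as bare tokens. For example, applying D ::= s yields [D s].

[B [C [D ( [B [B [C [C [D false]] and [D s]]] or [C [D s]]] )]]]

B
C
D
( B )
( B or C )
( C or C )
( C and D or C )
( D and D or C )
( false and D or C )
( false and s or C )
( false and s or D )
( false and s or s )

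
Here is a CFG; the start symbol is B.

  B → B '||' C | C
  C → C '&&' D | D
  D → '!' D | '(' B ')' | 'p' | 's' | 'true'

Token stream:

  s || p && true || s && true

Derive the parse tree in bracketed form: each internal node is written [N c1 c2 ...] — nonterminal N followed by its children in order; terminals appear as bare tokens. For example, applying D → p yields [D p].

B
B || C
B || C || C
C || C || C
D || C || C
s || C || C
s || C && D || C
s || D && D || C
s || p && D || C
s || p && true || C
s || p && true || C && D
s || p && true || D && D
s || p && true || s && D
s || p && true || s && true

[B [B [B [C [D s]]] || [C [C [D p]] && [D true]]] || [C [C [D s]] && [D true]]]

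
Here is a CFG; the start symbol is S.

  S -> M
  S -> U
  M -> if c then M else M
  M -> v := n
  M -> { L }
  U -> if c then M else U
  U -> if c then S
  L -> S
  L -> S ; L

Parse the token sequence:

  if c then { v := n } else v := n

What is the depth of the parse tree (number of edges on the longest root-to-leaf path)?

6

[S [M if c then [M { [L [S [M v := n]]] }] else [M v := n]]]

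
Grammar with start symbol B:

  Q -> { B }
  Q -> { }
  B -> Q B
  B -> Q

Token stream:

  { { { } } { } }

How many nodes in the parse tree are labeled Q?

[B [Q { [B [Q { [B [Q { }]] }] [B [Q { }]]] }]]

4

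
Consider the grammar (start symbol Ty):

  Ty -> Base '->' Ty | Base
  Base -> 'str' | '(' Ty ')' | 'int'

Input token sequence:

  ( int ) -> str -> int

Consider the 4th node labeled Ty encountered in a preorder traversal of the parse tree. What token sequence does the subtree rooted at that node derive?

[Ty [Base ( [Ty [Base int]] )] -> [Ty [Base str] -> [Ty [Base int]]]]

int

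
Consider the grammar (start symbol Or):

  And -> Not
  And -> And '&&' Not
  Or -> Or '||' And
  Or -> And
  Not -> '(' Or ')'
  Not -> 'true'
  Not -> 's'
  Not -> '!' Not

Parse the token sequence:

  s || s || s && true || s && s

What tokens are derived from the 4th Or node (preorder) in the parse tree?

[Or [Or [Or [Or [And [Not s]]] || [And [Not s]]] || [And [And [Not s]] && [Not true]]] || [And [And [Not s]] && [Not s]]]

s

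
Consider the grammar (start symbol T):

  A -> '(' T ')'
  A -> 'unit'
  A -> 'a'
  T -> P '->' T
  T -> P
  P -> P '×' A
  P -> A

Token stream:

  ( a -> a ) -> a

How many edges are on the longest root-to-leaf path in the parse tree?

[T [P [A ( [T [P [A a]] -> [T [P [A a]]]] )]] -> [T [P [A a]]]]

7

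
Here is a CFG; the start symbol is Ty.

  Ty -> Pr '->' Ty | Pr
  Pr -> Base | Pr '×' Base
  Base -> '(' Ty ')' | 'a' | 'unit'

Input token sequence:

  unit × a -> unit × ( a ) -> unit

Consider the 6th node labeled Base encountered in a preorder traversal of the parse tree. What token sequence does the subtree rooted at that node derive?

unit

[Ty [Pr [Pr [Base unit]] × [Base a]] -> [Ty [Pr [Pr [Base unit]] × [Base ( [Ty [Pr [Base a]]] )]] -> [Ty [Pr [Base unit]]]]]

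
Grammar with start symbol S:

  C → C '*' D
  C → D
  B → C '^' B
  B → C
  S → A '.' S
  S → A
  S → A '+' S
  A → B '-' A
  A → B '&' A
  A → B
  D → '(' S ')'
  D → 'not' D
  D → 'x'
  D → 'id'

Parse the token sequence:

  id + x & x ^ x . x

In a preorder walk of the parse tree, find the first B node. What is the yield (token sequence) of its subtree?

[S [A [B [C [D id]]]] + [S [A [B [C [D x]]] & [A [B [C [D x]] ^ [B [C [D x]]]]]] . [S [A [B [C [D x]]]]]]]

id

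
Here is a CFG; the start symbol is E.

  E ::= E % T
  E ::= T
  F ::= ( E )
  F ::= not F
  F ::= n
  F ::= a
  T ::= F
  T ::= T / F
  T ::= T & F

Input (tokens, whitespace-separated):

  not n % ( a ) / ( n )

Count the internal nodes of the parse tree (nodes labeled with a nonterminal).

15

[E [E [T [F not [F n]]]] % [T [T [F ( [E [T [F a]]] )]] / [F ( [E [T [F n]]] )]]]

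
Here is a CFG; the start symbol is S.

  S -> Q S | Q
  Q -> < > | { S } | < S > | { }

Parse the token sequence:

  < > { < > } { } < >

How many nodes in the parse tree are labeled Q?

5

[S [Q < >] [S [Q { [S [Q < >]] }] [S [Q { }] [S [Q < >]]]]]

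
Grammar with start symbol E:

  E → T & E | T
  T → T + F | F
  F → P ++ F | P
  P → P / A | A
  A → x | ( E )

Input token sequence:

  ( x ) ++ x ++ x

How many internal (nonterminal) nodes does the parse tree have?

16

[E [T [F [P [A ( [E [T [F [P [A x]]]]] )]] ++ [F [P [A x]] ++ [F [P [A x]]]]]]]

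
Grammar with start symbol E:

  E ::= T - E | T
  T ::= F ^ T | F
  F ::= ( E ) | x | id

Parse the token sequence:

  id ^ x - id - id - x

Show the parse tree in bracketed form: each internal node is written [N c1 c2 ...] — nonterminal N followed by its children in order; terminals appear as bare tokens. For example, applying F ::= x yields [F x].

[E [T [F id] ^ [T [F x]]] - [E [T [F id]] - [E [T [F id]] - [E [T [F x]]]]]]

E
T - E
F ^ T - E
id ^ T - E
id ^ F - E
id ^ x - E
id ^ x - T - E
id ^ x - F - E
id ^ x - id - E
id ^ x - id - T - E
id ^ x - id - F - E
id ^ x - id - id - E
id ^ x - id - id - T
id ^ x - id - id - F
id ^ x - id - id - x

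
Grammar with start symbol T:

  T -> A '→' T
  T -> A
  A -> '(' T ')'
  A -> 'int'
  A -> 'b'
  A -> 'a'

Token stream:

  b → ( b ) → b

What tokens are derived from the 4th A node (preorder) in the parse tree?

[T [A b] → [T [A ( [T [A b]] )] → [T [A b]]]]

b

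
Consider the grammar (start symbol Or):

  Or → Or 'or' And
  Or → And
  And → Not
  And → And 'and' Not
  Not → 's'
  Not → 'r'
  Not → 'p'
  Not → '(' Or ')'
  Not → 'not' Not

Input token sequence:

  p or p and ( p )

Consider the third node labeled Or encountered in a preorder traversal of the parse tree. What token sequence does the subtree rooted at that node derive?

p

[Or [Or [And [Not p]]] or [And [And [Not p]] and [Not ( [Or [And [Not p]]] )]]]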